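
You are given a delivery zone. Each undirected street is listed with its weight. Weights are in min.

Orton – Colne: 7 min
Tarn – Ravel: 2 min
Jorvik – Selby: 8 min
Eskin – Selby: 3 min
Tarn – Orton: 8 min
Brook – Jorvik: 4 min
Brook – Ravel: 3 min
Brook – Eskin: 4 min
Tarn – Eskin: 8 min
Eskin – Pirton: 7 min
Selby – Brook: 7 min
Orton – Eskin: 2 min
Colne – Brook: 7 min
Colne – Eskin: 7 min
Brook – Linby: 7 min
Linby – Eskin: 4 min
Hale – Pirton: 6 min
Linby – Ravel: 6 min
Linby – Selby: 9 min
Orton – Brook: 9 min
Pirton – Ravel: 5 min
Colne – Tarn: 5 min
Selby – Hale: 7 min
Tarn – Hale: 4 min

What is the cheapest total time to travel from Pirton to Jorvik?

12 min

Shortest distances from Pirton:
Pirton: 0
Ravel: 5  (via Pirton)
Hale: 6  (via Pirton)
Tarn: 7  (via Ravel)
Eskin: 7  (via Pirton)
Brook: 8  (via Ravel)
Orton: 9  (via Eskin)
Selby: 10  (via Eskin)
Linby: 11  (via Ravel)
Colne: 12  (via Tarn)
Jorvik: 12  (via Brook)
Shortest route: Pirton → Ravel → Brook → Jorvik = 12 min.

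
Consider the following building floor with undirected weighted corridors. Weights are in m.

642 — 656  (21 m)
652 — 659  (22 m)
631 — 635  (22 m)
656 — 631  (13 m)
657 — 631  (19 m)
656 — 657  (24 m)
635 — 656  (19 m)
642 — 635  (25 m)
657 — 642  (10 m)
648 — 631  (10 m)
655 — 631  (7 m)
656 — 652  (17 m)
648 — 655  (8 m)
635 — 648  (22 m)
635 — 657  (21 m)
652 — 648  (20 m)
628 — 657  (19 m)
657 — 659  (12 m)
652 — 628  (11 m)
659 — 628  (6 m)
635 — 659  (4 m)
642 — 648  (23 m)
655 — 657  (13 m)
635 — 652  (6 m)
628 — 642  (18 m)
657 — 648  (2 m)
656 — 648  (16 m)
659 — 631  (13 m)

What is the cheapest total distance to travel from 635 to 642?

Enumerating some paths:
635 → 642: 25 = 25
635 → 659 → 628 → 642: 4+6+18 = 28
635 → 659 → 657 → 642: 4+12+10 = 26
Cheapest is 635 → 642 at 25 m.

25 m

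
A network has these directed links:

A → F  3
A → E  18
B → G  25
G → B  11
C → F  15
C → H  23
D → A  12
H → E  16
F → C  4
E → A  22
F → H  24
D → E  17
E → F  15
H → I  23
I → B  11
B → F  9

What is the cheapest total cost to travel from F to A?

Settle nodes by increasing distance from F:
F: 0
C: 4  (via F)
H: 24  (via F)
E: 40  (via H)
I: 47  (via H)
B: 58  (via I)
A: 62  (via E)
Shortest route: F → H → E → A = 62.

62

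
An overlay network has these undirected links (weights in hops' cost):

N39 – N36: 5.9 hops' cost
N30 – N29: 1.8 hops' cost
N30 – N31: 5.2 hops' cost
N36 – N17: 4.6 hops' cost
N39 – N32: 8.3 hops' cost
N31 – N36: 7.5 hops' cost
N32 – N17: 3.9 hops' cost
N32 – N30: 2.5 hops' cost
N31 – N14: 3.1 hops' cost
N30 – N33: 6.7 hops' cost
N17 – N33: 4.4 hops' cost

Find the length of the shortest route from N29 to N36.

12.8 hops' cost

Candidate routes:
N29–N30–N32–N17–N36: 1.8+2.5+3.9+4.6 = 12.8
N29–N30–N31–N36: 1.8+5.2+7.5 = 14.5
N29–N30–N33–N17–N36: 1.8+6.7+4.4+4.6 = 17.5
Cheapest is N29–N30–N32–N17–N36 at 12.8 hops' cost.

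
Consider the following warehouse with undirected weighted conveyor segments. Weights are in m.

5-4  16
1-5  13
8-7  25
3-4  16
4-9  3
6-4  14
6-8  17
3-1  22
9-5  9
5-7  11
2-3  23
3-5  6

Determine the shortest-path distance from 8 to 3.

42 m

Enumerating some paths:
8–7–5–3: 25+11+6 = 42
8–6–4–3: 17+14+16 = 47
8–6–4–9–5–3: 17+14+3+9+6 = 49
The minimum is 42 m via 8–7–5–3.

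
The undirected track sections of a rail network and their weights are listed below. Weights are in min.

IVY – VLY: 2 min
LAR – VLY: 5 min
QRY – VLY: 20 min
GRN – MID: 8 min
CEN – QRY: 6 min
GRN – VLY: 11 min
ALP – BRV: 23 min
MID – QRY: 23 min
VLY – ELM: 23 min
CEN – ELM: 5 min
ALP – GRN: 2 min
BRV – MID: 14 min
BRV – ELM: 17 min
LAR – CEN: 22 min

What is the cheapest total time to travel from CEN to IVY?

28 min

Candidate routes:
CEN → QRY → VLY → IVY: 6+20+2 = 28
CEN → LAR → VLY → IVY: 22+5+2 = 29
The minimum is 28 min via CEN → QRY → VLY → IVY.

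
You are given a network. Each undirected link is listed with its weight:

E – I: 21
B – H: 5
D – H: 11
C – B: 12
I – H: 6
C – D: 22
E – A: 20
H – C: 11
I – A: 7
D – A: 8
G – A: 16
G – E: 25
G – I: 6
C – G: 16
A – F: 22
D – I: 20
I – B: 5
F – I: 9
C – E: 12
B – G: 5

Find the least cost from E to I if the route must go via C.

29

Best E to C: E–C costing 12
Shortest C→I: C–H–I = 17
Total via C: 12 + 17 = 29.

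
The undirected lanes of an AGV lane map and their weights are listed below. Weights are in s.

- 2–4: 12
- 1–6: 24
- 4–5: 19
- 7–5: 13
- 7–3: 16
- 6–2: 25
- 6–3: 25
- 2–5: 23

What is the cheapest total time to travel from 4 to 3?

48 s

Shortest distances from 4:
4: 0
2: 12  (via 4)
5: 19  (via 4)
7: 32  (via 5)
6: 37  (via 2)
3: 48  (via 7)
Shortest route: 4–5–7–3 = 48 s.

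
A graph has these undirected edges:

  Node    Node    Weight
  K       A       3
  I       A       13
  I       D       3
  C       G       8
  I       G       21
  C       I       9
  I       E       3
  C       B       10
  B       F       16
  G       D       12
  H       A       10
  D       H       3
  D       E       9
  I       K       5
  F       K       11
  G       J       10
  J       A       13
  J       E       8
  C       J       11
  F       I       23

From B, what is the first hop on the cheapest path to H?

Enumerating some paths:
B - C - I - D - H: 10+9+3+3 = 25
B - C - I - E - D - H: 10+9+3+9+3 = 34
B - C - G - D - H: 10+8+12+3 = 33
The minimum is 25 via B - C - I - D - H.
So from B the first move is to C.

C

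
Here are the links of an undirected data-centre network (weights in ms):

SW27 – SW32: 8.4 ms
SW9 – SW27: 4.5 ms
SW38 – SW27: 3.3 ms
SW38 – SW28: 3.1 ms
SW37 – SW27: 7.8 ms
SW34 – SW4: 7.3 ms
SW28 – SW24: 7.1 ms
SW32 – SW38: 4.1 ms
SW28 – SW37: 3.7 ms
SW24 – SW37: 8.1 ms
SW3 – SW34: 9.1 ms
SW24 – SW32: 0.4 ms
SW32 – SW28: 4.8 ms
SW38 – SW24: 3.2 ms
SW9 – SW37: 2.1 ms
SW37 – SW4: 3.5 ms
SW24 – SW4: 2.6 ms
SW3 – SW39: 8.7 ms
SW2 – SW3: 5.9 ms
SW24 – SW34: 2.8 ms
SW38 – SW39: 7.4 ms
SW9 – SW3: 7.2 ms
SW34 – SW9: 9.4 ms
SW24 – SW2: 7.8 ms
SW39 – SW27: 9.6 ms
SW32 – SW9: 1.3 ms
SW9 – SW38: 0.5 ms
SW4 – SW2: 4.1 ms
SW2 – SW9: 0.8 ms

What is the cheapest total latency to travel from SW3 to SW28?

10.3 ms

Settle nodes by increasing distance from SW3:
SW3: 0
SW2: 5.9  (via SW3)
SW9: 6.7  (via SW2)
SW38: 7.2  (via SW9)
SW32: 8  (via SW9)
SW24: 8.4  (via SW32)
SW39: 8.7  (via SW3)
SW37: 8.8  (via SW9)
SW34: 9.1  (via SW3)
SW4: 10  (via SW2)
SW28: 10.3  (via SW38)
Shortest route: SW3–SW2–SW9–SW38–SW28 = 10.3 ms.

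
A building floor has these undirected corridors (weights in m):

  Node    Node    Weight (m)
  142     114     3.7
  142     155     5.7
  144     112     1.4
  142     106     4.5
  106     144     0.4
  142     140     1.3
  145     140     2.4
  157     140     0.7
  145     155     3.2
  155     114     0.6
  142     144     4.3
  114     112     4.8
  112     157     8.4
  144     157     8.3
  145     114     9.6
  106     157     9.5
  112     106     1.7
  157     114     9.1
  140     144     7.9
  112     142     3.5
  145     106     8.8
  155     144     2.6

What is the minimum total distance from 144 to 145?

Shortest distances from 144:
144: 0
106: 0.4  (via 144)
112: 1.4  (via 144)
155: 2.6  (via 144)
114: 3.2  (via 155)
142: 4.3  (via 144)
140: 5.6  (via 142)
145: 5.8  (via 155)
Shortest route: 144–155–145 = 5.8 m.

5.8 m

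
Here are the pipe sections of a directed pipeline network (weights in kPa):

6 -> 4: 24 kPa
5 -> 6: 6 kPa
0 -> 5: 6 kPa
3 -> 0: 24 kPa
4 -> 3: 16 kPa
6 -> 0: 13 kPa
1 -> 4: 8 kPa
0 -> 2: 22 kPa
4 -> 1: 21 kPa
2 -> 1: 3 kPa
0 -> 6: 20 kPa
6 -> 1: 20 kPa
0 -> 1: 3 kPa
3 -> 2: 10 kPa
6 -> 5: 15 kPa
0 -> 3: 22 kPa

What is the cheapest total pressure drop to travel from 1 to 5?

Running Dijkstra from 1:
1: 0
4: 8  (via 1)
3: 24  (via 4)
2: 34  (via 3)
0: 48  (via 3)
5: 54  (via 0)
Shortest route: 1 → 4 → 3 → 0 → 5 = 54 kPa.

54 kPa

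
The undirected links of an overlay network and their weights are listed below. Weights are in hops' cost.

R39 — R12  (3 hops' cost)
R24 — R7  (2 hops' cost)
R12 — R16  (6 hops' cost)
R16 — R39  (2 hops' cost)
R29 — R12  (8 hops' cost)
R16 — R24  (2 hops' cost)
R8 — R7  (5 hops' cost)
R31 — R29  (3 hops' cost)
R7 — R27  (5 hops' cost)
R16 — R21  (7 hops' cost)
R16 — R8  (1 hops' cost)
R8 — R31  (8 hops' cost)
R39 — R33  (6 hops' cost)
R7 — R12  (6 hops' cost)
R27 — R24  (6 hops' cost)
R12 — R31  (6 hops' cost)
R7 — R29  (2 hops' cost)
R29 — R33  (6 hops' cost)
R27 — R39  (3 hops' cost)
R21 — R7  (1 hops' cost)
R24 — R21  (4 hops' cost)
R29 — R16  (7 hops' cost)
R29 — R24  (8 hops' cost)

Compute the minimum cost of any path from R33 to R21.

9 hops' cost

Shortest distances from R33:
R33: 0
R29: 6  (via R33)
R39: 6  (via R33)
R7: 8  (via R29)
R16: 8  (via R39)
R31: 9  (via R29)
R27: 9  (via R39)
R12: 9  (via R39)
R21: 9  (via R7)
Shortest route: R33–R29–R7–R21 = 9 hops' cost.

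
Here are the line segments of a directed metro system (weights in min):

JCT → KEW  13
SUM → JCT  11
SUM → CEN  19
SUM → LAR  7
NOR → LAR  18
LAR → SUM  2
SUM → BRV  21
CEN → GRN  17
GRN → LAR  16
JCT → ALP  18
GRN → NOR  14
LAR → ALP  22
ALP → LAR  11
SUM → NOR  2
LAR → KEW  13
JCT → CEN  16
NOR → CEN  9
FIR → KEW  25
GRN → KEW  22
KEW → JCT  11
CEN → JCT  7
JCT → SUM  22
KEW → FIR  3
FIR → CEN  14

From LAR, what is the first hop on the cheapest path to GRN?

Candidate routes:
LAR → SUM → NOR → CEN → GRN: 2+2+9+17 = 30
LAR → SUM → JCT → CEN → GRN: 2+11+16+17 = 46
LAR → SUM → CEN → GRN: 2+19+17 = 38
LAR → KEW → FIR → CEN → GRN: 13+3+14+17 = 47
Cheapest is LAR → SUM → NOR → CEN → GRN at 30 min.
So from LAR the first move is to SUM.

SUM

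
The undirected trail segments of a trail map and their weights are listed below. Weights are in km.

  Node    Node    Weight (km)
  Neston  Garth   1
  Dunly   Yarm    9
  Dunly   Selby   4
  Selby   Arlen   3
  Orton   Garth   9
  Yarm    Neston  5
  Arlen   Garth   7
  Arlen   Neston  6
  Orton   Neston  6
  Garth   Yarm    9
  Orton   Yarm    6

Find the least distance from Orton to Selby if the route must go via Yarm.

Shortest Orton→Yarm: Orton–Yarm = 6
Shortest Yarm→Selby: Yarm–Dunly–Selby = 13
Total via Yarm: 6 + 13 = 19 km.

19 km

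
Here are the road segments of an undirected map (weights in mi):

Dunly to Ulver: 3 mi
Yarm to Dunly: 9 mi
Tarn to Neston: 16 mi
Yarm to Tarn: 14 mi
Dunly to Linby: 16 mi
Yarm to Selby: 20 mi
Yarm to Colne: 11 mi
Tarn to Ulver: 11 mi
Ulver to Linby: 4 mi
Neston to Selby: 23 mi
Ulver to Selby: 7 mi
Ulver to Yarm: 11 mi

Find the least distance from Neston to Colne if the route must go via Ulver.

49 mi

Best Neston to Ulver: Neston–Tarn–Ulver costing 27
Shortest Ulver→Colne: Ulver–Yarm–Colne = 22
Total via Ulver: 27 + 22 = 49 mi.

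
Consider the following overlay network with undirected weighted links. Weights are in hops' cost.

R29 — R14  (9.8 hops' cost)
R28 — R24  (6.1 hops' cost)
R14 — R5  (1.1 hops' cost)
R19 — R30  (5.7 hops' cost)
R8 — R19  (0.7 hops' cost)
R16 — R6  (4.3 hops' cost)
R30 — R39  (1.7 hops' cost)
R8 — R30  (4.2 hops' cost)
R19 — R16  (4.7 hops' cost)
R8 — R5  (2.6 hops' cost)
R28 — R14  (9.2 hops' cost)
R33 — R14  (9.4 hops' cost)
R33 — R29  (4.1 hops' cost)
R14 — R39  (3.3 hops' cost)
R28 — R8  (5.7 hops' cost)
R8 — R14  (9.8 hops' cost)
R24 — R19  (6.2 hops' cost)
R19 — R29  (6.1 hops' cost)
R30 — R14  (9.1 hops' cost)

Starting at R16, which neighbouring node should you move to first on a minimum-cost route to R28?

Enumerating some paths:
R16–R19–R8–R28: 4.7+0.7+5.7 = 11.1
R16–R19–R24–R28: 4.7+6.2+6.1 = 17
The minimum is 11.1 hops' cost via R16–R19–R8–R28.
So from R16 the first move is to R19.

R19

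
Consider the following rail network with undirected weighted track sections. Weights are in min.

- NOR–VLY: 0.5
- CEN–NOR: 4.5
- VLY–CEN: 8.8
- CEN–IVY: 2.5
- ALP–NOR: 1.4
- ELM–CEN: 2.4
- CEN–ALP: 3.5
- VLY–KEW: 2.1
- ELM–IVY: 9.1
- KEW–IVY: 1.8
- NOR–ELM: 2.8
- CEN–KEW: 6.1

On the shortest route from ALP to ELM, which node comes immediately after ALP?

Compare a few routes:
ALP - CEN - ELM: 3.5+2.4 = 5.9
ALP - NOR - ELM: 1.4+2.8 = 4.2
ALP - NOR - CEN - ELM: 1.4+4.5+2.4 = 8.3
The minimum is 4.2 min via ALP - NOR - ELM.
So from ALP the first move is to NOR.

NOR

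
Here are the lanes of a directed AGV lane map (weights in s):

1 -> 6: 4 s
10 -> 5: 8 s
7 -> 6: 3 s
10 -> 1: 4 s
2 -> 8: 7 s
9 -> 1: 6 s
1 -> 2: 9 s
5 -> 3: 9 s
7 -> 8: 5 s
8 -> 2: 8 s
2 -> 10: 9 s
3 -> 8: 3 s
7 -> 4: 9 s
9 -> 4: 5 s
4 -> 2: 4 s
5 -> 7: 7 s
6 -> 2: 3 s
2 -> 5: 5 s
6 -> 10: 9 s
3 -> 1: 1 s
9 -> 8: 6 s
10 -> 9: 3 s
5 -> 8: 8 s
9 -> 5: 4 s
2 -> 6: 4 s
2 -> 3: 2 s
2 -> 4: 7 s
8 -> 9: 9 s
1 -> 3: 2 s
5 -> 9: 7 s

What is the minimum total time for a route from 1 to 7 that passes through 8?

25 s

Shortest 1→8: 1 → 3 → 8 = 5
Shortest 8→7: 8 → 2 → 5 → 7 = 20
Total via 8: 5 + 20 = 25 s.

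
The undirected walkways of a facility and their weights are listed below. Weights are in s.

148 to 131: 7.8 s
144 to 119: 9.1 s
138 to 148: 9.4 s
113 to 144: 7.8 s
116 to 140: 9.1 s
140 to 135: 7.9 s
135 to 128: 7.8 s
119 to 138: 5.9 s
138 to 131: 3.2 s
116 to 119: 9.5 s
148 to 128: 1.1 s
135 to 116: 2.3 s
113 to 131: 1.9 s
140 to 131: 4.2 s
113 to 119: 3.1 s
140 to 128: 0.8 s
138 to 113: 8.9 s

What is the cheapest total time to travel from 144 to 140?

13.9 s

Settle nodes by increasing distance from 144:
144: 0
113: 7.8  (via 144)
119: 9.1  (via 144)
131: 9.7  (via 113)
138: 12.9  (via 131)
140: 13.9  (via 131)
Shortest route: 144 → 113 → 131 → 140 = 13.9 s.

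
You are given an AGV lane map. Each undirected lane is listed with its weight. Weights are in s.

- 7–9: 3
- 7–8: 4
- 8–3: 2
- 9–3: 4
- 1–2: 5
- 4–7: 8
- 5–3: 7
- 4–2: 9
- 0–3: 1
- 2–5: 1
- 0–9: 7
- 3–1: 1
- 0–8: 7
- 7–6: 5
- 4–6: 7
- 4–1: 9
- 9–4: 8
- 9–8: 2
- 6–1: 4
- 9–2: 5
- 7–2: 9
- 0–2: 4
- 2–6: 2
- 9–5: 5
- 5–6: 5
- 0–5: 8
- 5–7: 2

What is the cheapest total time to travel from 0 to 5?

Running Dijkstra from 0:
0: 0
3: 1  (via 0)
1: 2  (via 3)
8: 3  (via 3)
2: 4  (via 0)
5: 5  (via 2)
Shortest route: 0–2–5 = 5 s.

5 s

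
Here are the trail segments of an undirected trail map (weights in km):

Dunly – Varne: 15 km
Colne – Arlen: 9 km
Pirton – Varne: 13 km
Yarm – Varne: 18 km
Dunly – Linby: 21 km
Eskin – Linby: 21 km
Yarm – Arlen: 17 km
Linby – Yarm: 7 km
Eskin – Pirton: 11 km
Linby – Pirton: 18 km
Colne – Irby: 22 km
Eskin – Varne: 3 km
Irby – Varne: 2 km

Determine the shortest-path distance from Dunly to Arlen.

Candidate routes:
Dunly–Varne–Irby–Colne–Arlen: 15+2+22+9 = 48
Dunly–Varne–Yarm–Arlen: 15+18+17 = 50
Dunly–Linby–Yarm–Arlen: 21+7+17 = 45
Dunly–Varne–Eskin–Linby–Yarm–Arlen: 15+3+21+7+17 = 63
Cheapest is Dunly–Linby–Yarm–Arlen at 45 km.

45 km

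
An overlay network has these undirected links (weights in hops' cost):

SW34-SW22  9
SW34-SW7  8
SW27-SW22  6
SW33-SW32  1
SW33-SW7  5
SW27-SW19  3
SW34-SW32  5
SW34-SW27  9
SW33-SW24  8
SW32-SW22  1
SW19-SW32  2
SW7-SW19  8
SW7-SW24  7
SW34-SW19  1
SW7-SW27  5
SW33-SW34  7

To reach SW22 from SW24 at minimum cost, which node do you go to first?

SW33

Compare a few routes:
SW24 - SW33 - SW32 - SW22: 8+1+1 = 10
SW24 - SW7 - SW27 - SW22: 7+5+6 = 18
SW24 - SW7 - SW33 - SW32 - SW22: 7+5+1+1 = 14
SW24 - SW7 - SW27 - SW19 - SW32 - SW22: 7+5+3+2+1 = 18
Cheapest is SW24 - SW33 - SW32 - SW22 at 10 hops' cost.
So from SW24 the first move is to SW33.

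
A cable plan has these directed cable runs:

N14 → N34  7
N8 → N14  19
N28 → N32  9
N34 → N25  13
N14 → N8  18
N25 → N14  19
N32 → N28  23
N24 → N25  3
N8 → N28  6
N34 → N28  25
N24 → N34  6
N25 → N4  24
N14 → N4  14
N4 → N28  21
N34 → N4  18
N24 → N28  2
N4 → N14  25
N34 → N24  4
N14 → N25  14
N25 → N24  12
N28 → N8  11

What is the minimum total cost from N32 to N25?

Shortest distances from N32:
N32: 0
N28: 23  (via N32)
N8: 34  (via N28)
N14: 53  (via N8)
N34: 60  (via N14)
N24: 64  (via N34)
N4: 67  (via N14)
N25: 67  (via N14)
Shortest route: N32–N28–N8–N14–N25 = 67.

67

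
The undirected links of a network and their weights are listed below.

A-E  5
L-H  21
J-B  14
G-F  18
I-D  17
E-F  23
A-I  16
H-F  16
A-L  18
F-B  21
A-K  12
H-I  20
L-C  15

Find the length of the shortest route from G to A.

46

Enumerating some paths:
G–F–E–A: 18+23+5 = 46
G–F–H–I–A: 18+16+20+16 = 70
Cheapest is G–F–E–A at 46.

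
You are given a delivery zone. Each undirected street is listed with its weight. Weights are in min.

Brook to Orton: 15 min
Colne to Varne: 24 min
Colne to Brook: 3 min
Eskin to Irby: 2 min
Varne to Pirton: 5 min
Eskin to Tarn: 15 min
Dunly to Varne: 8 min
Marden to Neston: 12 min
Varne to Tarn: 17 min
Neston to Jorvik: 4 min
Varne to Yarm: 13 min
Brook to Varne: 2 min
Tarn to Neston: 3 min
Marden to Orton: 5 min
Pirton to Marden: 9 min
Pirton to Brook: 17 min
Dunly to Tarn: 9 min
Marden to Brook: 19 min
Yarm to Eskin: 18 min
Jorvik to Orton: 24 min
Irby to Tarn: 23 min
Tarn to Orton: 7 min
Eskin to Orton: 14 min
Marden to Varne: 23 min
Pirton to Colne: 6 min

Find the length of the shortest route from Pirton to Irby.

Enumerating some paths:
Pirton → Marden → Orton → Tarn → Eskin → Irby: 9+5+7+15+2 = 38
Pirton → Marden → Orton → Eskin → Irby: 9+5+14+2 = 30
The minimum is 30 min via Pirton → Marden → Orton → Eskin → Irby.

30 min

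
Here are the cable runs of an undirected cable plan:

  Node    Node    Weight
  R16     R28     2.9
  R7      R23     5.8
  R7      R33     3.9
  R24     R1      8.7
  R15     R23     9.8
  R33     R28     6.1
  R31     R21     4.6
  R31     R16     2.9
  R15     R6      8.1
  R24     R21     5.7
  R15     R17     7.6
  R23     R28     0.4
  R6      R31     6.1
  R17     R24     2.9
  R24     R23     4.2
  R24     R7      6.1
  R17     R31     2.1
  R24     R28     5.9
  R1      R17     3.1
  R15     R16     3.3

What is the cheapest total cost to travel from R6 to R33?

18

Enumerating some paths:
R6 → R31 → R17 → R24 → R23 → R28 → R33: 6.1+2.1+2.9+4.2+0.4+6.1 = 21.8
R6 → R15 → R16 → R28 → R33: 8.1+3.3+2.9+6.1 = 20.4
R6 → R31 → R16 → R28 → R33: 6.1+2.9+2.9+6.1 = 18
R6 → R31 → R17 → R24 → R7 → R33: 6.1+2.1+2.9+6.1+3.9 = 21.1
The minimum is 18 via R6 → R31 → R16 → R28 → R33.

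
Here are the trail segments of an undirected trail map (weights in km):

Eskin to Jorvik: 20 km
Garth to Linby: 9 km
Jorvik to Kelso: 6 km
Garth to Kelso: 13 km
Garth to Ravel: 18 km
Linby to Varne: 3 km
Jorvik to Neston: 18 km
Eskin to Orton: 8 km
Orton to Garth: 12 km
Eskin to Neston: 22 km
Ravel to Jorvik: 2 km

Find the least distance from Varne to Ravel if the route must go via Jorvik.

33 km

Shortest Varne→Jorvik: Varne–Linby–Garth–Kelso–Jorvik = 31
Best Jorvik to Ravel: Jorvik–Ravel costing 2
Total via Jorvik: 31 + 2 = 33 km.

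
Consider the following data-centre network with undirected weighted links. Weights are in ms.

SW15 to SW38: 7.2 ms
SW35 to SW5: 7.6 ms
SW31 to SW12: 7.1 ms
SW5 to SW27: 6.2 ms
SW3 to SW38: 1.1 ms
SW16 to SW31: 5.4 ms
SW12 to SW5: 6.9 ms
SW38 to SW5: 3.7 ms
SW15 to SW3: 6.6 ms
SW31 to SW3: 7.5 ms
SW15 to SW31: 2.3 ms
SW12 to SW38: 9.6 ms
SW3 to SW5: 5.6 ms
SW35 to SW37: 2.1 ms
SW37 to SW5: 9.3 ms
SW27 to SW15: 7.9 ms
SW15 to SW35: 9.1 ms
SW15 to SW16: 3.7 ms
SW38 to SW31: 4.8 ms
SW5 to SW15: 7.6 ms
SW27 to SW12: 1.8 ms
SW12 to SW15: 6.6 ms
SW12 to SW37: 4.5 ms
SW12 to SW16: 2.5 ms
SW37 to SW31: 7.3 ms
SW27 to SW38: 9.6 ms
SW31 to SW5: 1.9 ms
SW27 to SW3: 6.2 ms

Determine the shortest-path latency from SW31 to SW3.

Running Dijkstra from SW31:
SW31: 0
SW5: 1.9  (via SW31)
SW15: 2.3  (via SW31)
SW38: 4.8  (via SW31)
SW16: 5.4  (via SW31)
SW3: 5.9  (via SW38)
Shortest route: SW31 → SW38 → SW3 = 5.9 ms.

5.9 ms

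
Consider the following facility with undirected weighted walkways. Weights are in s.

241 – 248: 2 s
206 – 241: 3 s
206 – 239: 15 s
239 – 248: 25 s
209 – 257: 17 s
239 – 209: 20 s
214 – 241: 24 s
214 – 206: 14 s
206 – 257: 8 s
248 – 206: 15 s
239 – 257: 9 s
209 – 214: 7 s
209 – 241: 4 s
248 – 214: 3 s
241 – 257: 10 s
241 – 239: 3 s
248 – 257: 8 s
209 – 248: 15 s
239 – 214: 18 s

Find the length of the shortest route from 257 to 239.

9 s

Shortest distances from 257:
257: 0
206: 8  (via 257)
248: 8  (via 257)
239: 9  (via 257)
Shortest route: 257–239 = 9 s.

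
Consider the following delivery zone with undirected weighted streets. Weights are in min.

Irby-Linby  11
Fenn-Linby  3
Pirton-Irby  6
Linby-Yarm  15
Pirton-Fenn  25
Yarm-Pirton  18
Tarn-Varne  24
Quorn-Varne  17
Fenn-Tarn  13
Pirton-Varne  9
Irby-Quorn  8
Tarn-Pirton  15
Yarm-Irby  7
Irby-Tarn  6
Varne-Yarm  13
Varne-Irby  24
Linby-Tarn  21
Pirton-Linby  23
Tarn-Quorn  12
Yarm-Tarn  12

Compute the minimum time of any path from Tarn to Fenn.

13 min

Candidate routes:
Tarn–Irby–Linby–Fenn: 6+11+3 = 20
Tarn–Fenn: 13 = 13
Cheapest is Tarn–Fenn at 13 min.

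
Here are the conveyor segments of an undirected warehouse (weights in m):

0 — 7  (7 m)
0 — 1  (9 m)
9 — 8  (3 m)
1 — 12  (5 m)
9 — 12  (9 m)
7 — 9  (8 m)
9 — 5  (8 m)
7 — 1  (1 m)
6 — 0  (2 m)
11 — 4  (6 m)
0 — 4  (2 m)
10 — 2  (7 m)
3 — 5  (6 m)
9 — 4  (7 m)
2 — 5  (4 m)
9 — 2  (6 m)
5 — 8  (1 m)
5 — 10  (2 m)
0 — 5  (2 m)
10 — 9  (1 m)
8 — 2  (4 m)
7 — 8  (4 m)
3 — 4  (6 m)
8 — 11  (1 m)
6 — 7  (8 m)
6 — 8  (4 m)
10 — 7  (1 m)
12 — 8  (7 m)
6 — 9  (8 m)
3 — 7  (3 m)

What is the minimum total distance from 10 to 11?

Compare a few routes:
10 - 9 - 8 - 11: 1+3+1 = 5
10 - 5 - 8 - 11: 2+1+1 = 4
Cheapest is 10 - 5 - 8 - 11 at 4 m.

4 m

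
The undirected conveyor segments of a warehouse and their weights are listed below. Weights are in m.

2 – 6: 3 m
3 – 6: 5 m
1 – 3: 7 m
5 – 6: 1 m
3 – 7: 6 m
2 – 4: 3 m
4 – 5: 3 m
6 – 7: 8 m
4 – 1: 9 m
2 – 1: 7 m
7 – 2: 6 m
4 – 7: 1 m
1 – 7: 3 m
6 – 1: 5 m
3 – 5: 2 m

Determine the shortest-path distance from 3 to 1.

7 m

Candidate routes:
3 → 5 → 6 → 1: 2+1+5 = 8
3 → 1: 7 = 7
Cheapest is 3 → 1 at 7 m.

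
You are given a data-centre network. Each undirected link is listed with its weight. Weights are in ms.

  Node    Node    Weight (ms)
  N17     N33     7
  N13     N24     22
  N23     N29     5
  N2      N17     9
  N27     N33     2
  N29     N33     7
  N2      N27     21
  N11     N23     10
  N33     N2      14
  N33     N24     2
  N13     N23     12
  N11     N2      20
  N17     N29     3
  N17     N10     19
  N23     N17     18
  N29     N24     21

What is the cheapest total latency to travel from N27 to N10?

Enumerating some paths:
N27–N33–N29–N17–N10: 2+7+3+19 = 31
N27–N33–N2–N17–N10: 2+14+9+19 = 44
N27–N33–N17–N10: 2+7+19 = 28
The minimum is 28 ms via N27–N33–N17–N10.

28 ms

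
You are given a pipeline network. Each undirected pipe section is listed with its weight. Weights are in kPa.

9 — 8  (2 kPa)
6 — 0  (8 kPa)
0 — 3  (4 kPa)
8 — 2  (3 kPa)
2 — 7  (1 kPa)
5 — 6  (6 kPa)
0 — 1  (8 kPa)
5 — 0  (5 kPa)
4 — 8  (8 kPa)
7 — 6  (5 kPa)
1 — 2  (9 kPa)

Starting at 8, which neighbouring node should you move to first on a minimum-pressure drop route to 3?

Enumerating some paths:
8 - 2 - 1 - 0 - 3: 3+9+8+4 = 24
8 - 2 - 7 - 6 - 0 - 3: 3+1+5+8+4 = 21
The minimum is 21 kPa via 8 - 2 - 7 - 6 - 0 - 3.
So from 8 the first move is to 2.

2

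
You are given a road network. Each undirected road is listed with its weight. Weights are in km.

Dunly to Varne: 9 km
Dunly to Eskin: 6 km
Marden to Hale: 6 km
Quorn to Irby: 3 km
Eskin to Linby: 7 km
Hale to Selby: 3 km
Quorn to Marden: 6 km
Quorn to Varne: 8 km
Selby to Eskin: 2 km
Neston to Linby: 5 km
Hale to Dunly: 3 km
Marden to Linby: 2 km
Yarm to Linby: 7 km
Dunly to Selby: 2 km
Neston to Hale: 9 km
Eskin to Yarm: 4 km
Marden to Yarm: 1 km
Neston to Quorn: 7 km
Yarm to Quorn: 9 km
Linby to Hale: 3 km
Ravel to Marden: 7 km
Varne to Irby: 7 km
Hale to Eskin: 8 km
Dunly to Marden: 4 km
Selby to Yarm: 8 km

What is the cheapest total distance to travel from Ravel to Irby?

16 km

Running Dijkstra from Ravel:
Ravel: 0
Marden: 7  (via Ravel)
Yarm: 8  (via Marden)
Linby: 9  (via Marden)
Dunly: 11  (via Marden)
Hale: 12  (via Linby)
Eskin: 12  (via Yarm)
Selby: 13  (via Dunly)
Quorn: 13  (via Marden)
Neston: 14  (via Linby)
Irby: 16  (via Quorn)
Shortest route: Ravel → Marden → Quorn → Irby = 16 km.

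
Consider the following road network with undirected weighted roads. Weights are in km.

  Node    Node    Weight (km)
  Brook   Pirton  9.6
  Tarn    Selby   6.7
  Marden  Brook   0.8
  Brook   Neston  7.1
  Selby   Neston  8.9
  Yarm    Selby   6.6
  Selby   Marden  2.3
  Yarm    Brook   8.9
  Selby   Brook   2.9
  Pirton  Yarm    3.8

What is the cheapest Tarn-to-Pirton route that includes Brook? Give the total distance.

19.2 km

Best Tarn to Brook: Tarn–Selby–Brook costing 9.6
Shortest Brook→Pirton: Brook–Pirton = 9.6
Total via Brook: 9.6 + 9.6 = 19.2 km.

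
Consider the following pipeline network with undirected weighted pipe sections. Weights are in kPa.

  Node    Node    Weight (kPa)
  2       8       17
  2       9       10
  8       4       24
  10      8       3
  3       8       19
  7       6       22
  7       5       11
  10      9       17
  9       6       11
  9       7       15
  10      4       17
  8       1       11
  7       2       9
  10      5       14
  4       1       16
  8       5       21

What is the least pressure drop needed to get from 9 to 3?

Enumerating some paths:
9 - 7 - 2 - 8 - 3: 15+9+17+19 = 60
9 - 10 - 8 - 3: 17+3+19 = 39
9 - 2 - 8 - 3: 10+17+19 = 46
The minimum is 39 kPa via 9 - 10 - 8 - 3.

39 kPa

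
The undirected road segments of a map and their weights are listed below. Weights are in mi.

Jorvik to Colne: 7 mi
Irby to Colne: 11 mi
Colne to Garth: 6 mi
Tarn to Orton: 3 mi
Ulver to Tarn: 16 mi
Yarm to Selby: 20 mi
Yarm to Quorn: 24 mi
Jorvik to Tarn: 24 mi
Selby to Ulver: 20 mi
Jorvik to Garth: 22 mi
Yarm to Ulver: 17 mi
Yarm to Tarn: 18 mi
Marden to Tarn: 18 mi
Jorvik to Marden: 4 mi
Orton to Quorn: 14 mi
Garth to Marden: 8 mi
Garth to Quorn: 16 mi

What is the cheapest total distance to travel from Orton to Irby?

43 mi

Settle nodes by increasing distance from Orton:
Orton: 0
Tarn: 3  (via Orton)
Quorn: 14  (via Orton)
Ulver: 19  (via Tarn)
Marden: 21  (via Tarn)
Yarm: 21  (via Tarn)
Jorvik: 25  (via Marden)
Garth: 29  (via Marden)
Colne: 32  (via Jorvik)
Selby: 39  (via Ulver)
Irby: 43  (via Colne)
Shortest route: Orton → Tarn → Marden → Jorvik → Colne → Irby = 43 mi.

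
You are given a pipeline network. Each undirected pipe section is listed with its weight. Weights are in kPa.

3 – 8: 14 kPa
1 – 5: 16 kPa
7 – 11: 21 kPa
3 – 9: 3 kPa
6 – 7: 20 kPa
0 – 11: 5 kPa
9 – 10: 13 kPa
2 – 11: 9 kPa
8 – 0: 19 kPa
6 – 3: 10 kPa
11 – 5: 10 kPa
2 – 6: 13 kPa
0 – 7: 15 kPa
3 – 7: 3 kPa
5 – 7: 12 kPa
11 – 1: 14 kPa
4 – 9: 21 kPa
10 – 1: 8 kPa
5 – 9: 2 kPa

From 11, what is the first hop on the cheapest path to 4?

Compare a few routes:
11 → 0 → 7 → 3 → 9 → 4: 5+15+3+3+21 = 47
11 → 7 → 3 → 9 → 4: 21+3+3+21 = 48
11 → 5 → 9 → 4: 10+2+21 = 33
11 → 5 → 7 → 3 → 9 → 4: 10+12+3+3+21 = 49
Cheapest is 11 → 5 → 9 → 4 at 33 kPa.
So from 11 the first move is to 5.

5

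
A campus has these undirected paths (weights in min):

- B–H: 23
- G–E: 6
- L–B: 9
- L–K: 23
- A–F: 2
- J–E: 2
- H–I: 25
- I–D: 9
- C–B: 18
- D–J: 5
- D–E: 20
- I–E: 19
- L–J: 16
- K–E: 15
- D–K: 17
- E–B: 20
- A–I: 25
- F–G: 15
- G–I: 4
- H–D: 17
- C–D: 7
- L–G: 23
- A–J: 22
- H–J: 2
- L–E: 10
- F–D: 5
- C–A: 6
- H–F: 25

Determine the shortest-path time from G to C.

Settle nodes by increasing distance from G:
G: 0
I: 4  (via G)
E: 6  (via G)
J: 8  (via E)
H: 10  (via J)
D: 13  (via I)
F: 15  (via G)
L: 16  (via E)
A: 17  (via F)
C: 20  (via D)
Shortest route: G–I–D–C = 20 min.

20 min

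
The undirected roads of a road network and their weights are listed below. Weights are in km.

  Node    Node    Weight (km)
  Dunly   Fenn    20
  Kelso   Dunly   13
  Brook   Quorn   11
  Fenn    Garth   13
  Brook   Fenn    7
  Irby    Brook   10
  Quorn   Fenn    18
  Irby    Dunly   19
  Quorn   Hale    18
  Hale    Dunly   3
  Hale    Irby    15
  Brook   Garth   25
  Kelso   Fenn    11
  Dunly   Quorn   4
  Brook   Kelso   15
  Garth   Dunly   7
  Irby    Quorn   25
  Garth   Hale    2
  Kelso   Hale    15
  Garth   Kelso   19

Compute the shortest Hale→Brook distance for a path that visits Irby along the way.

25 km

Best Hale to Irby: Hale → Irby costing 15
Shortest Irby→Brook: Irby → Brook = 10
Total via Irby: 15 + 10 = 25 km.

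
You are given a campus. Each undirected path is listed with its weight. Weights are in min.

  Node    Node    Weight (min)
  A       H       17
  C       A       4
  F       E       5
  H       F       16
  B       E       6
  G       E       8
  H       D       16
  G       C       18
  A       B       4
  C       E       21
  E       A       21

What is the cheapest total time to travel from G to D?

Running Dijkstra from G:
G: 0
E: 8  (via G)
F: 13  (via E)
B: 14  (via E)
A: 18  (via B)
C: 18  (via G)
H: 29  (via F)
D: 45  (via H)
Shortest route: G–E–F–H–D = 45 min.

45 min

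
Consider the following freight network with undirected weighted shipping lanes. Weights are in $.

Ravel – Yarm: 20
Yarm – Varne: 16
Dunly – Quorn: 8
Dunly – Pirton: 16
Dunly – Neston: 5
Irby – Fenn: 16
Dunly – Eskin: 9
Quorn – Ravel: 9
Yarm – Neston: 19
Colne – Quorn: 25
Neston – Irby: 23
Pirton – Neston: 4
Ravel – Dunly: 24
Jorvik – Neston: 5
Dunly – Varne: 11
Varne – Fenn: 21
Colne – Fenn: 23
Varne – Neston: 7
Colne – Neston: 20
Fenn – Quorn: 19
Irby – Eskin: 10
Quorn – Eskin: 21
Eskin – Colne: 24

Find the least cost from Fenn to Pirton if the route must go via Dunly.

$36

Shortest Fenn→Dunly: Fenn–Quorn–Dunly = 27
Best Dunly to Pirton: Dunly–Neston–Pirton costing 9
Total via Dunly: 27 + 9 = $36.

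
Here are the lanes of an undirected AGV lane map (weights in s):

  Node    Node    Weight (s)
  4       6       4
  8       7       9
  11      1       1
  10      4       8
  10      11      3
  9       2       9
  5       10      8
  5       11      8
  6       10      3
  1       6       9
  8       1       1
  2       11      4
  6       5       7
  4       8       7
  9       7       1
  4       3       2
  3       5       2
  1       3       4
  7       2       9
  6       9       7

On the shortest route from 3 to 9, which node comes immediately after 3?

Enumerating some paths:
3–4–6–9: 2+4+7 = 13
3–1–8–7–9: 4+1+9+1 = 15
Cheapest is 3–4–6–9 at 13 s.
So from 3 the first move is to 4.

4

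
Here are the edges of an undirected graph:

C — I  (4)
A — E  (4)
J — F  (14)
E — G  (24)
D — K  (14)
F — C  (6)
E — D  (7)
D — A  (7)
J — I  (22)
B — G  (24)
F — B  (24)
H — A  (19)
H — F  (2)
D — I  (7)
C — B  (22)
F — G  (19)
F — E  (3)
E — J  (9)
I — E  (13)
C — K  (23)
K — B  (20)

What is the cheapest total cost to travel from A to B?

Settle nodes by increasing distance from A:
A: 0
E: 4  (via A)
D: 7  (via A)
F: 7  (via E)
H: 9  (via F)
C: 13  (via F)
J: 13  (via E)
I: 14  (via D)
K: 21  (via D)
G: 26  (via F)
B: 31  (via F)
Shortest route: A → E → F → B = 31.

31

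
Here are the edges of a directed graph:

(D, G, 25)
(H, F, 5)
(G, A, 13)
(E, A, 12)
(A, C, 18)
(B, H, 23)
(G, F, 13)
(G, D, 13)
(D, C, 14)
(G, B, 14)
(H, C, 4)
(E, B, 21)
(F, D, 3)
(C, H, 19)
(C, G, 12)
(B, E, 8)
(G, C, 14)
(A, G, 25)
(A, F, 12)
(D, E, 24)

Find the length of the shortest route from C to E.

34

Shortest distances from C:
C: 0
G: 12  (via C)
H: 19  (via C)
F: 24  (via H)
A: 25  (via G)
D: 25  (via G)
B: 26  (via G)
E: 34  (via B)
Shortest route: C → G → B → E = 34.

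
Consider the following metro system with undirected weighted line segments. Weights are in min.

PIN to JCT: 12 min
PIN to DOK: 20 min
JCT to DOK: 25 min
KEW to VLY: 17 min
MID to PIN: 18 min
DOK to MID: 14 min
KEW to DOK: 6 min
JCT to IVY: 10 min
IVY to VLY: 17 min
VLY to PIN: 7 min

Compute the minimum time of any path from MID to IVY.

40 min

Enumerating some paths:
MID - PIN - JCT - IVY: 18+12+10 = 40
MID - PIN - VLY - IVY: 18+7+17 = 42
The minimum is 40 min via MID - PIN - JCT - IVY.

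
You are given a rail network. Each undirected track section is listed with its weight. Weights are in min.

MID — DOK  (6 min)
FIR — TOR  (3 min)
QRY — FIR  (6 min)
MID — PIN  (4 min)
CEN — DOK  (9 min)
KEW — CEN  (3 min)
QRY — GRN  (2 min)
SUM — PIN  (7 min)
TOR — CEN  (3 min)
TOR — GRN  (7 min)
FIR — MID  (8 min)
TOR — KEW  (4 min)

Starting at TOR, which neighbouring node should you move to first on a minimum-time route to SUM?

Compare a few routes:
TOR–KEW–CEN–DOK–MID–PIN–SUM: 4+3+9+6+4+7 = 33
TOR–FIR–MID–PIN–SUM: 3+8+4+7 = 22
TOR–CEN–DOK–MID–PIN–SUM: 3+9+6+4+7 = 29
The minimum is 22 min via TOR–FIR–MID–PIN–SUM.
So from TOR the first move is to FIR.

FIR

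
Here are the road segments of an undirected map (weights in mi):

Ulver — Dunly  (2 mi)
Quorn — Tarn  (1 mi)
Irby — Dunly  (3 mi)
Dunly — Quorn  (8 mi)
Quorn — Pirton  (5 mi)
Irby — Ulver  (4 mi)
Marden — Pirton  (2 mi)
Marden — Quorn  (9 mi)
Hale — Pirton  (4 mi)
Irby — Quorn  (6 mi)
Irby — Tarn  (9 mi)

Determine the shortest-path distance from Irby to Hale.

15 mi

Running Dijkstra from Irby:
Irby: 0
Dunly: 3  (via Irby)
Ulver: 4  (via Irby)
Quorn: 6  (via Irby)
Tarn: 7  (via Quorn)
Pirton: 11  (via Quorn)
Marden: 13  (via Pirton)
Hale: 15  (via Pirton)
Shortest route: Irby–Quorn–Pirton–Hale = 15 mi.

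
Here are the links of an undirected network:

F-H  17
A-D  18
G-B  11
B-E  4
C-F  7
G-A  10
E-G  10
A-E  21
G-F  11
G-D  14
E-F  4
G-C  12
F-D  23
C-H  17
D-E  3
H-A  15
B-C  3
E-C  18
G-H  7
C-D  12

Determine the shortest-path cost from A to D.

Settle nodes by increasing distance from A:
A: 0
G: 10  (via A)
H: 15  (via A)
D: 18  (via A)
Shortest route: A → D = 18.

18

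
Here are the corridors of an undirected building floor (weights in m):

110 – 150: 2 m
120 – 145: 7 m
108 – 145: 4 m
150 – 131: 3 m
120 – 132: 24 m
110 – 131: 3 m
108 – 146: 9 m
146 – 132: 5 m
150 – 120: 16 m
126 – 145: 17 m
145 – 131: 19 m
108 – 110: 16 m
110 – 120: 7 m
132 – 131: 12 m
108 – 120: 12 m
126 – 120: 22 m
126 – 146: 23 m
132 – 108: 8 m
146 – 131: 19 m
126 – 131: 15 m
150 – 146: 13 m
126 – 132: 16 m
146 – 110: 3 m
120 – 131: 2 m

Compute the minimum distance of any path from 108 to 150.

14 m

Compare a few routes:
108–120–131–150: 12+2+3 = 17
108–145–120–131–150: 4+7+2+3 = 16
108–146–110–150: 9+3+2 = 14
108–146–110–131–150: 9+3+3+3 = 18
The minimum is 14 m via 108–146–110–150.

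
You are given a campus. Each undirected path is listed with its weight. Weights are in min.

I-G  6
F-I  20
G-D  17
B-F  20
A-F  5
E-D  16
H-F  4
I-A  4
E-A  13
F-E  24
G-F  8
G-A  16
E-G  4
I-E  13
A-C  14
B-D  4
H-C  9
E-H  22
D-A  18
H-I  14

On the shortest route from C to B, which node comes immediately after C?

Enumerating some paths:
C → H → F → B: 9+4+20 = 33
C → H → F → A → D → B: 9+4+5+18+4 = 40
C → A → D → B: 14+18+4 = 36
C → A → F → B: 14+5+20 = 39
The minimum is 33 min via C → H → F → B.
So from C the first move is to H.

H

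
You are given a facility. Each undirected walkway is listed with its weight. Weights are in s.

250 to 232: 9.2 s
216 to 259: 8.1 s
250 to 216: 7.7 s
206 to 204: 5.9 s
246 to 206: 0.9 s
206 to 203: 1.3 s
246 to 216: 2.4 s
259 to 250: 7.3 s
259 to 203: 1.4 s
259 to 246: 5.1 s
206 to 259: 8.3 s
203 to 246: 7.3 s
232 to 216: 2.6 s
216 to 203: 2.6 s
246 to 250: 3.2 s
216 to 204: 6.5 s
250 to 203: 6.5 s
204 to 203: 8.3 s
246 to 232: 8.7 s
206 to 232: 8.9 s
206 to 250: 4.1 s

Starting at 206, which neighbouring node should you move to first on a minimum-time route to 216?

246

Compare a few routes:
206–246–216: 0.9+2.4 = 3.3
206–203–216: 1.3+2.6 = 3.9
The minimum is 3.3 s via 206–246–216.
So from 206 the first move is to 246.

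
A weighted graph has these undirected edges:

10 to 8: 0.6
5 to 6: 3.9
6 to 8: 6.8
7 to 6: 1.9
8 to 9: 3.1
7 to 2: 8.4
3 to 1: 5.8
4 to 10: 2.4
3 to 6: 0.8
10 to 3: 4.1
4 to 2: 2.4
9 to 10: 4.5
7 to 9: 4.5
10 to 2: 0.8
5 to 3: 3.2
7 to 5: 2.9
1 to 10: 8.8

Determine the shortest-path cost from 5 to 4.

Shortest distances from 5:
5: 0
7: 2.9  (via 5)
3: 3.2  (via 5)
6: 3.9  (via 5)
10: 7.3  (via 3)
9: 7.4  (via 7)
8: 7.9  (via 10)
2: 8.1  (via 10)
1: 9  (via 3)
4: 9.7  (via 10)
Shortest route: 5 → 3 → 10 → 4 = 9.7.

9.7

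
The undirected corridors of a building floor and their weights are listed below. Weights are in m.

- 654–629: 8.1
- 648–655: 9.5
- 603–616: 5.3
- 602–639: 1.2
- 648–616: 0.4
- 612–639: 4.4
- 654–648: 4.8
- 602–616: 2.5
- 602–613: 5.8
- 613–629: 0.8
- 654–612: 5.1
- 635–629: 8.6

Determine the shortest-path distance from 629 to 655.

Running Dijkstra from 629:
629: 0
613: 0.8  (via 629)
602: 6.6  (via 613)
639: 7.8  (via 602)
654: 8.1  (via 629)
635: 8.6  (via 629)
616: 9.1  (via 602)
648: 9.5  (via 616)
612: 12.2  (via 639)
603: 14.4  (via 616)
655: 19  (via 648)
Shortest route: 629 → 613 → 602 → 616 → 648 → 655 = 19 m.

19 m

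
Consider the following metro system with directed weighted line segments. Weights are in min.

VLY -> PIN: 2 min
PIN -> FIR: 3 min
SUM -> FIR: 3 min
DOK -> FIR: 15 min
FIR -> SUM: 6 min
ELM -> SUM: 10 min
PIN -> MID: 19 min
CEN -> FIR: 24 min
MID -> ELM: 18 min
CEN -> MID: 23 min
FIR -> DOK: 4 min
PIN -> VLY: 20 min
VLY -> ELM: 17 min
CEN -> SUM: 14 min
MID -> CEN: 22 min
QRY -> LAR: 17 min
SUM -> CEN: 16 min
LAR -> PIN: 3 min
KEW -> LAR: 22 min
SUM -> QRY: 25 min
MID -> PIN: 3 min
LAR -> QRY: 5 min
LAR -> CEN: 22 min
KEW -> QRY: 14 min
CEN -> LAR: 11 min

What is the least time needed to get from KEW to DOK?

32 min

Candidate routes:
KEW → LAR → CEN → FIR → DOK: 22+22+24+4 = 72
KEW → LAR → CEN → SUM → FIR → DOK: 22+22+14+3+4 = 65
KEW → QRY → LAR → PIN → FIR → DOK: 14+17+3+3+4 = 41
KEW → LAR → PIN → FIR → DOK: 22+3+3+4 = 32
Cheapest is KEW → LAR → PIN → FIR → DOK at 32 min.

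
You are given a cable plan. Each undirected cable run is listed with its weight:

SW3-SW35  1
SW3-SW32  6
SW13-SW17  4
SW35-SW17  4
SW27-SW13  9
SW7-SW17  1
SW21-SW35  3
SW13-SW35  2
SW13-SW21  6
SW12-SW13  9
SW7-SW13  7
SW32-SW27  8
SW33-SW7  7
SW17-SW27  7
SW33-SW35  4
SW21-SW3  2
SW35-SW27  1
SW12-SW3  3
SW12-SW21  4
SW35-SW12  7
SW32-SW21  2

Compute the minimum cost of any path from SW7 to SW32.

10

Compare a few routes:
SW7 → SW17 → SW35 → SW21 → SW32: 1+4+3+2 = 10
SW7 → SW17 → SW35 → SW3 → SW32: 1+4+1+6 = 12
The minimum is 10 via SW7 → SW17 → SW35 → SW21 → SW32.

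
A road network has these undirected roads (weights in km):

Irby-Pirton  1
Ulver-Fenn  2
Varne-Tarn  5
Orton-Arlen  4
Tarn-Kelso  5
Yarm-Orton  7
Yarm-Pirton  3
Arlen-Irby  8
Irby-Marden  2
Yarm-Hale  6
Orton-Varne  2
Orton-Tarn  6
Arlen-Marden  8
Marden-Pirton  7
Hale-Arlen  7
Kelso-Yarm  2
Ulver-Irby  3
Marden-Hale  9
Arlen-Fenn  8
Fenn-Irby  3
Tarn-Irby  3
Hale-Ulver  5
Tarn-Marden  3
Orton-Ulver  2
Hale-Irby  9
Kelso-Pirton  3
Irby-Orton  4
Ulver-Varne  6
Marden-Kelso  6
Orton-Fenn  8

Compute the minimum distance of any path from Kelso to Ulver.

Running Dijkstra from Kelso:
Kelso: 0
Yarm: 2  (via Kelso)
Pirton: 3  (via Kelso)
Irby: 4  (via Pirton)
Tarn: 5  (via Kelso)
Marden: 6  (via Kelso)
Ulver: 7  (via Irby)
Shortest route: Kelso → Pirton → Irby → Ulver = 7 km.

7 km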